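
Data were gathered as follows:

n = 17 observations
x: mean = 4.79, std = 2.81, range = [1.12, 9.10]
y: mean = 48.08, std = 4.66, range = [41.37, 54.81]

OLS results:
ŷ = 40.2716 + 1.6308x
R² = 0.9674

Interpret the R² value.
About 96.74% of the variability in y is accounted for by the regression on x (R² = 0.9674) — a strong linear fit.

R² = 1 − SS_res/SS_tot compares the residual scatter to the total scatter of y about its mean.

Here R² = 0.9674:
- Explained: 96.74% of the variation in y
- Unexplained (residual): 100% − 96.74% = 3.26%
- Rule of thumb (below 0.3 weak; 0.3 to below 0.7 moderate; 0.7 and above strong) → strong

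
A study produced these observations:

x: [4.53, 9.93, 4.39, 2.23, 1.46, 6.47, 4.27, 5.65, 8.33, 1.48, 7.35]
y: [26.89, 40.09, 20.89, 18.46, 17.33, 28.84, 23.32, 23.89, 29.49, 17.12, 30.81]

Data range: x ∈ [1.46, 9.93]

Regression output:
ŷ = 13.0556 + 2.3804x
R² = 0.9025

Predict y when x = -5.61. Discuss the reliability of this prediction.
ŷ = -0.2984, but this is extrapolation (below the data range [1.46, 9.93]) and may be unreliable.

Prediction calculation:
ŷ = 13.0556 + 2.3804 × (-5.61)
ŷ = -0.2984

Reliability:
- Data range: x ∈ [1.46, 9.93]
- Prediction point: x = -5.61 is 7.07 units below the observed range → this is EXTRAPOLATION, not interpolation

Why that matters here:
- The standard error of prediction grows with (x − x̄)², and x = -5.61 is far from x̄ = 5.10
- There are no observations near this x to validate the fitted line there

A defensible statement: 'if the linear trend continued to x = -5.61, y would be about -0.2984' — the premise is untested.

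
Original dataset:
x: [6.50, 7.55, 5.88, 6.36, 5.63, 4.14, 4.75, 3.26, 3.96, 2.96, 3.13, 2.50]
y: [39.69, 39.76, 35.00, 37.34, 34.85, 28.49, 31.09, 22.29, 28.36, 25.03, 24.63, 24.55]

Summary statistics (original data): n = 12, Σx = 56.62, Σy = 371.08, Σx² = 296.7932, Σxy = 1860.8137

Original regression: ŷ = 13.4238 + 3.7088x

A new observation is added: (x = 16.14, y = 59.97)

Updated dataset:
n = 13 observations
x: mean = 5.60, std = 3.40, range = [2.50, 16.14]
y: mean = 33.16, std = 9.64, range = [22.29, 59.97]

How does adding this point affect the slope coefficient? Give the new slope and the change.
Adding the point moves β₁ from 3.7088 to 2.7734, i.e. it decreases by 0.9354 (-25.2%).

x = 16.14 lies well outside the original x-range [2.50, 7.55] (x̄ ≈ 4.72), so this observation has high leverage and can move the slope substantially.

Step 1: Update the sums with the new point (n goes from 12 to 13)
Σx  = 56.62 + 16.14 = 72.76
Σy  = 371.08 + 59.97 = 431.05
Σx² = 296.7932 + 16.14² = 296.7932 + 260.4996 = 557.2928
Σxy = 1860.8137 + 16.14×59.97 = 1860.8137 + 967.9158 = 2828.7295

Step 2: Recompute the slope with b₁ = (nΣxy − ΣxΣy) / (nΣx² − (Σx)²)
Numerator   = 13×2828.7295 − 72.76×431.05 = 36773.4835 − 31363.1980 = 5410.2855
Denominator = 13×557.2928 − 72.76² = 7244.8064 − 5294.0176 = 1950.7888
b₁(new) = 5410.2855 / 1950.7888 = 2.7734

(Same formula on the original sums: (12×1860.8137 − 56.62×371.08) / (12×296.7932 − 56.62²) = 1319.2148 / 355.6940 = 3.7088, matching the given fit.)

Step 3: Change in slope
Δβ₁ = 2.7734 − 3.7088 = -0.9354
Relative change = -0.9354 / 3.7088 × 100% = -25.2%
→ the slope decreases when the point is added.

Because the point sits below the extension of the original line at a high-leverage x, it tilts the fit down.
In practice: refit with and without it and report both if conclusions differ; check such a point for data-entry or measurement error.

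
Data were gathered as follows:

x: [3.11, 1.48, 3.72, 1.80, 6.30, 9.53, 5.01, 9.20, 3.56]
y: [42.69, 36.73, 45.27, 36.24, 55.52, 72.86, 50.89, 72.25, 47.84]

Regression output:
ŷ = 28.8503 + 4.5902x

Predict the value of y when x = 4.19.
ŷ = 48.0832

Plug x = 4.19 into the fitted line:

ŷ = 28.8503 + 4.5902 × 4.19
ŷ = 28.8503 + 19.2329
ŷ = 48.0832

This is the fitted mean response at that x — an individual observation would come with a wider prediction interval.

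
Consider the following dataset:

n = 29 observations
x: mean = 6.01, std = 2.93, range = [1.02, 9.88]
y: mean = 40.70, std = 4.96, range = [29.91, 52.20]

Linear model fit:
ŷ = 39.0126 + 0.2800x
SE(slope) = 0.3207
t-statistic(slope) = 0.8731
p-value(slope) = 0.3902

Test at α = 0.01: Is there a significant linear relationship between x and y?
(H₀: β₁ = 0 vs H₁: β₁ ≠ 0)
Fail to reject H₀: p-value = 0.3902 ≥ α = 0.01. The linear relationship is not significant at the 1% level.

Hypothesis test for the slope coefficient:

H₀: β₁ = 0 (no linear relationship)
H₁: β₁ ≠ 0 (linear relationship exists)

Test statistic: t = β̂₁ / SE(β̂₁) = 0.2800 / 0.3207 = 0.8731

The p-value (0.3902) is the probability, under H₀, of a t-statistic at least as extreme as |t| = 0.8731 (two-sided, df = n − 2 = 27).

Decision rule: reject H₀ if p-value < α.
p-value = 0.3902 ≥ α = 0.01 → fail to reject H₀.

Conclusion: the linear association between x and y is not significant at the 1% level.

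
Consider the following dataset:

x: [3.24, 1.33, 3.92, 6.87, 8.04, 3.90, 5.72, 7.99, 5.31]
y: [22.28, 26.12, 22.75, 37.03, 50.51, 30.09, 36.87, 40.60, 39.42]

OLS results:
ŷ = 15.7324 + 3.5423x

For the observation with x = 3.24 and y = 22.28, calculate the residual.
Residual = -4.9295

The residual is the difference between the actual value and the predicted value:

Residual = y - ŷ

Step 1: Calculate predicted value
ŷ = 15.7324 + 3.5423 × 3.24
ŷ = 27.2095

Step 2: Calculate residual
Residual = 22.28 - 27.2095
Residual = -4.9295

The residual is negative, so the observed y = 22.28 sits below the regression line (the line overestimates it by 4.9295).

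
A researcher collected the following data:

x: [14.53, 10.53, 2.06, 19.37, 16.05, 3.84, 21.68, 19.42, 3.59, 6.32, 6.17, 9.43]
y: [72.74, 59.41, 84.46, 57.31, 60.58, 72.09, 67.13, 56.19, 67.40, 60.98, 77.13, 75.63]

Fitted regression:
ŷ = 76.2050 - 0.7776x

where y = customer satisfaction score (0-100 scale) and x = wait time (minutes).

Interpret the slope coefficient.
An increase of one minute in wait time is associated with a 0.7776 points decrease in predicted satisfaction score.

The slope β₁ = -0.7776 gives the rate at which the fitted satisfaction score changes with wait time.

Interpretation:
- Wait time up by 1 minute → predicted satisfaction score decreases by 0.7776 points
- This is a linear approximation: the same per-unit change is assumed across the whole observed x range

(β₀ = 76.2050 is the fitted value at x = 0 and is not part of the slope interpretation.)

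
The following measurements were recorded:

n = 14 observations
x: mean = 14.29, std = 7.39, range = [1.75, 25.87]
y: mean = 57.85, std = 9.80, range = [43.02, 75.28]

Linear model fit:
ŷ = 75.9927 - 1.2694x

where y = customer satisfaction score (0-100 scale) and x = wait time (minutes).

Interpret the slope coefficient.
An increase of one minute in wait time is associated with a 1.2694 points decrease in predicted satisfaction score.

The slope coefficient β₁ = -1.2694 represents the marginal effect of wait time on satisfaction score.

Interpretation:
- Wait time up by 1 minute → predicted satisfaction score decreases by 1.2694 points
- This is a linear approximation: the same per-unit change is assumed across the whole observed x range

(β₀ = 75.9927 is the fitted value at x = 0 and is not part of the slope interpretation.)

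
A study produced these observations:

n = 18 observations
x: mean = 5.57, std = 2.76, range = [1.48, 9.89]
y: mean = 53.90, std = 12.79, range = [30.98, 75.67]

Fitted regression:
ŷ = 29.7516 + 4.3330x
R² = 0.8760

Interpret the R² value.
The model explains 87.60% of the variance in y (R² = 0.8760), leaving 12.40% unexplained; the fit is strong.

R² = 1 − SS_res/SS_tot compares the residual scatter to the total scatter of y about its mean.

Here R² = 0.8760:
- Explained: 87.60% of the variation in y
- Unexplained (residual): 100% − 87.60% = 12.40%
- Rule of thumb (below 0.3 weak; 0.3 to below 0.7 moderate; 0.7 and above strong) → strong

Calculation: R² = 1 − (SS_res / SS_tot), where SS_res is the sum of squared residuals and SS_tot the total sum of squares.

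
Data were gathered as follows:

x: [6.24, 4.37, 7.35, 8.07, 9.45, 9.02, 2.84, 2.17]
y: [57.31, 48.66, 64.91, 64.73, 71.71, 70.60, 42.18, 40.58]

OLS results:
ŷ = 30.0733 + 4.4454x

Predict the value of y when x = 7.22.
ŷ = 62.1691

x = 7.22 lies inside the observed range [2.17, 9.45], so the fitted equation applies directly:

ŷ = 30.0733 + 4.4454 × 7.22
ŷ = 30.0733 + 32.0958
ŷ = 62.1691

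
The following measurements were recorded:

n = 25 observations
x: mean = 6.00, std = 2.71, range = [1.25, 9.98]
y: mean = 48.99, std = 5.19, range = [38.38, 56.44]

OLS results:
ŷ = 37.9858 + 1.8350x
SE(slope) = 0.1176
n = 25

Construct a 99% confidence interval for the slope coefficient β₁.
The 99% CI for β₁ is (1.5049, 2.1651)

Confidence interval for the slope:

The 99% CI for β₁ is: β̂₁ ± t*(α/2, n-2) × SE(β̂₁)

Step 1: Find critical t-value
- Confidence level = 0.99
- Degrees of freedom = n - 2 = 25 - 2 = 23
- t*(α/2, 23) = 2.8073

Step 2: Calculate margin of error
Margin = 2.8073 × 0.1176 = 0.3301

Step 3: Construct interval
CI = 1.8350 ± 0.3301
CI = (1.5049, 2.1651)

Interpretation: We are 99% confident that the true slope β₁ lies between 1.5049 and 2.1651.
The interval does not include 0, suggesting a significant linear relationship.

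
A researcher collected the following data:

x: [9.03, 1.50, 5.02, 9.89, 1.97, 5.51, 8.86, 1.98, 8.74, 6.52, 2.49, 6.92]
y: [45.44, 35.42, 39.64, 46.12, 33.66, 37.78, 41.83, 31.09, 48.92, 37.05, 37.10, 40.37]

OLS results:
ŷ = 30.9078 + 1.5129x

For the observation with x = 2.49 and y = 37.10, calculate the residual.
Residual = 2.4251

The residual is the difference between the actual value and the predicted value:

Residual = y - ŷ

Step 1: Calculate predicted value
ŷ = 30.9078 + 1.5129 × 2.49
ŷ = 34.6749

Step 2: Calculate residual
Residual = 37.10 - 34.6749
Residual = 2.4251

Interpretation: the model underestimates the actual value by 2.4251 at this point (positive residual → observation lies above the fitted line).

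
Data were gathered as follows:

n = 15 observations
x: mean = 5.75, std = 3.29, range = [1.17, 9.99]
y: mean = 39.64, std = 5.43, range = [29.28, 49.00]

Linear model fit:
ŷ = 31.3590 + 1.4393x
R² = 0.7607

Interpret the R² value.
R² = 0.7607 means 76.07% of the variation in y is explained by the linear relationship with x. This indicates a strong fit.

R² = 1 − SS_res/SS_tot compares the residual scatter to the total scatter of y about its mean.

Here R² = 0.7607:
- Explained: 76.07% of the variation in y
- Unexplained (residual): 100% − 76.07% = 23.93%
- Rule of thumb (below 0.3 weak; 0.3 to below 0.7 moderate; 0.7 and above strong) → strong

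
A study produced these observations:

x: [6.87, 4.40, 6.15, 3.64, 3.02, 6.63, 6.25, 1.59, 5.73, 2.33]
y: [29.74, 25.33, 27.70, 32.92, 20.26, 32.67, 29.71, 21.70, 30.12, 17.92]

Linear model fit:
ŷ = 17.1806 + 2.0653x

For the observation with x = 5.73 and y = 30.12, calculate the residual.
Residual = 1.1052

The residual is the difference between the actual value and the predicted value:

Residual = y - ŷ

Step 1: Calculate predicted value
ŷ = 17.1806 + 2.0653 × 5.73
ŷ = 29.0148

Step 2: Calculate residual
Residual = 30.12 - 29.0148
Residual = 1.1052

Sign check: y > ŷ, so the point is above the line and the fit underestimates here.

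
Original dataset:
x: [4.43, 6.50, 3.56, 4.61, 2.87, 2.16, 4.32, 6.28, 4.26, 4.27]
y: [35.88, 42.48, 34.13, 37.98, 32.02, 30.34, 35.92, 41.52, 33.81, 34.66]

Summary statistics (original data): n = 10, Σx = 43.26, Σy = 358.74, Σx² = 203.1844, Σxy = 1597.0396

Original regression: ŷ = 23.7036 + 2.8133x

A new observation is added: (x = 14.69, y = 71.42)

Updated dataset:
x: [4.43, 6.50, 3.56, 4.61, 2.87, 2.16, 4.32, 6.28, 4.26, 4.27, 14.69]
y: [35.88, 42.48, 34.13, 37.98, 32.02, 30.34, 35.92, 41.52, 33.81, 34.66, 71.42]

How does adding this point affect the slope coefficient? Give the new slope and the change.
The slope changes from 2.8133 to 3.3428 (change of +0.5295, or +18.8%).

The new point has HIGH LEVERAGE: x = 14.69 is far from the original mean x̄ = 43.26/10 ≈ 4.33 (original range [2.16, 6.50]).

Step 1: Update the sums with the new point (n goes from 10 to 11)
Σx  = 43.26 + 14.69 = 57.95
Σy  = 358.74 + 71.42 = 430.16
Σx² = 203.1844 + 14.69² = 203.1844 + 215.7961 = 418.9805
Σxy = 1597.0396 + 14.69×71.42 = 1597.0396 + 1049.1598 = 2646.1994

Step 2: Recompute the slope with b₁ = (nΣxy − ΣxΣy) / (nΣx² − (Σx)²)
Numerator   = 11×2646.1994 − 57.95×430.16 = 29108.1934 − 24927.7720 = 4180.4214
Denominator = 11×418.9805 − 57.95² = 4608.7855 − 3358.2025 = 1250.5830
b₁(new) = 4180.4214 / 1250.5830 = 3.3428

(Same formula on the original sums: (10×1597.0396 − 43.26×358.74) / (10×203.1844 − 43.26²) = 451.3036 / 160.4164 = 2.8133, matching the given fit.)

Step 3: Change in slope
Δβ₁ = 3.3428 − 2.8133 = +0.5295
Relative change = +0.5295 / 2.8133 × 100% = +18.8%
→ the slope increases when the point is added.

Because the point sits above the extension of the original line at a high-leverage x, it tilts the fit up.
In practice: refit with and without it and report both if conclusions differ.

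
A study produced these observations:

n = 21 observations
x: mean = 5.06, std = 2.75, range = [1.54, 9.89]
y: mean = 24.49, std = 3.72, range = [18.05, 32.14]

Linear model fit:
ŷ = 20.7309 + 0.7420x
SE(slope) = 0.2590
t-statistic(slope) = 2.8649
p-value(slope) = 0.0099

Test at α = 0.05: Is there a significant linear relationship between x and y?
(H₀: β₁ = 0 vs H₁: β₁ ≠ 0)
p-value = 0.0099 < α = 0.05, so we reject H₀. The relationship is significant.

Hypothesis test for the slope coefficient:

H₀: β₁ = 0 (no linear relationship)
H₁: β₁ ≠ 0 (linear relationship exists)

Test statistic: t = β̂₁ / SE(β̂₁) = 0.7420 / 0.2590 = 2.8649

With df = 19, the two-sided p-value for |t| = 2.8649 is 0.0099.

Decision rule: reject H₀ if p-value < α.
p-value = 0.0099 < α = 0.05 → reject H₀.

At α = 0.05 the data do provide convincing evidence of a nonzero slope.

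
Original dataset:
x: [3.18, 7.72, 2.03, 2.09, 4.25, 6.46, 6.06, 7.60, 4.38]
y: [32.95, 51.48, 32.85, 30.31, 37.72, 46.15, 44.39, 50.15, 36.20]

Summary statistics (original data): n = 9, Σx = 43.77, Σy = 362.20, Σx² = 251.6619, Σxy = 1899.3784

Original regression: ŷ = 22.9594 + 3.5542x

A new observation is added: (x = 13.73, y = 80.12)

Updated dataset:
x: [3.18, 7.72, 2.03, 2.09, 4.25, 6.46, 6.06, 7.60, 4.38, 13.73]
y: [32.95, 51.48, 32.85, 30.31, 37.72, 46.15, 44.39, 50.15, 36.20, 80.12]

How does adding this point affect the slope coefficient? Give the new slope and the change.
New slope β₁ = 4.1633 versus 3.5542 before: a change of +0.6091 (+17.1%).

x = 13.73 lies well outside the original x-range [2.03, 7.72] (x̄ ≈ 4.86), so this observation has high leverage and can move the slope substantially.

Step 1: Update the sums with the new point (n goes from 9 to 10)
Σx  = 43.77 + 13.73 = 57.50
Σy  = 362.20 + 80.12 = 442.32
Σx² = 251.6619 + 13.73² = 251.6619 + 188.5129 = 440.1748
Σxy = 1899.3784 + 13.73×80.12 = 1899.3784 + 1100.0476 = 2999.4260

Step 2: Recompute the slope with b₁ = (nΣxy − ΣxΣy) / (nΣx² − (Σx)²)
Numerator   = 10×2999.4260 − 57.50×442.32 = 29994.2600 − 25433.4000 = 4560.8600
Denominator = 10×440.1748 − 57.50² = 4401.7480 − 3306.2500 = 1095.4980
b₁(new) = 4560.8600 / 1095.4980 = 4.1633

(Same formula on the original sums: (9×1899.3784 − 43.77×362.20) / (9×251.6619 − 43.77²) = 1240.9116 / 349.1442 = 3.5542, matching the given fit.)

Step 3: Change in slope
Δβ₁ = 4.1633 − 3.5542 = +0.6091
Relative change = +0.6091 / 3.5542 × 100% = +17.1%
→ the slope increases when the point is added.

Because the point sits above the extension of the original line at a high-leverage x, it tilts the fit up.
In practice: refit with and without it and report both if conclusions differ; investigate whether it comes from the same population as the rest of the sample.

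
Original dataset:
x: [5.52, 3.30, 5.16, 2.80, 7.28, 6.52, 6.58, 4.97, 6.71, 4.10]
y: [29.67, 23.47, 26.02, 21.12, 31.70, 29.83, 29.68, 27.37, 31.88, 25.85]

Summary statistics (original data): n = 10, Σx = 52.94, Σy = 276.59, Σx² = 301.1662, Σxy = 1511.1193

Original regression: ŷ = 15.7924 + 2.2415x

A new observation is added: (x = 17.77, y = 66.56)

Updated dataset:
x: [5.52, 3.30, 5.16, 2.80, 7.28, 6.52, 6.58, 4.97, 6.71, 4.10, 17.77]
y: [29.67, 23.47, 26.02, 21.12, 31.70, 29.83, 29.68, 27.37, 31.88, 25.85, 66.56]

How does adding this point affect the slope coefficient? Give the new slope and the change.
Adding the point moves β₁ from 2.2415 to 3.0053, i.e. it increases by 0.7638 (+34.1%).

x = 17.77 lies well outside the original x-range [2.80, 7.28] (x̄ ≈ 5.29), so this observation has high leverage and can move the slope substantially.

Step 1: Update the sums with the new point (n goes from 10 to 11)
Σx  = 52.94 + 17.77 = 70.71
Σy  = 276.59 + 66.56 = 343.15
Σx² = 301.1662 + 17.77² = 301.1662 + 315.7729 = 616.9391
Σxy = 1511.1193 + 17.77×66.56 = 1511.1193 + 1182.7712 = 2693.8905

Step 2: Recompute the slope with b₁ = (nΣxy − ΣxΣy) / (nΣx² − (Σx)²)
Numerator   = 11×2693.8905 − 70.71×343.15 = 29632.7955 − 24264.1365 = 5368.6590
Denominator = 11×616.9391 − 70.71² = 6786.3301 − 4999.9041 = 1786.4260
b₁(new) = 5368.6590 / 1786.4260 = 3.0053

(Same formula on the original sums: (10×1511.1193 − 52.94×276.59) / (10×301.1662 − 52.94²) = 468.5184 / 209.0184 = 2.2415, matching the given fit.)

Step 3: Change in slope
Δβ₁ = 3.0053 − 2.2415 = +0.7638
Relative change = +0.7638 / 2.2415 × 100% = +34.1%
→ the slope increases when the point is added.

A high-leverage point only changes the slope if it is off the original line; here y = 66.56 is above the original trend, so the slope increases.
In practice: examine leverage (hᵢ) and Cook's distance rather than deleting it automatically.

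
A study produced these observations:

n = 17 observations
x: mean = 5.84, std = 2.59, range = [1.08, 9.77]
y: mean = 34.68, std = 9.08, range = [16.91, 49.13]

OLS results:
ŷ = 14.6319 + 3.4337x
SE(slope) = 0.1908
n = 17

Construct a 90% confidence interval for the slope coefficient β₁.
The 90% CI for β₁ is (3.0992, 3.7682)

Confidence interval for the slope:

The 90% CI for β₁ is: β̂₁ ± t*(α/2, n-2) × SE(β̂₁)

Step 1: Find critical t-value
- Confidence level = 0.9
- Degrees of freedom = n - 2 = 17 - 2 = 15
- t*(α/2, 15) = 1.7531

Step 2: Calculate margin of error
Margin = 1.7531 × 0.1908 = 0.3345

Step 3: Construct interval
CI = 3.4337 ± 0.3345
CI = (3.0992, 3.7682)

Interpretation: intervals built this way capture the true β₁ in 90% of repeated samples; here the plausible range for the per-unit effect of x on y is 3.0992 to 3.7682.
Both endpoints are positive, so the data support a genuinely positive slope at this confidence level.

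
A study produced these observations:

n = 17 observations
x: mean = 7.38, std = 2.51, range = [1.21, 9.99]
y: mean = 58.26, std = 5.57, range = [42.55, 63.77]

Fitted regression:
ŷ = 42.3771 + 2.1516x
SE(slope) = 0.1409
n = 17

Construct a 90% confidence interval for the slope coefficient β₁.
The 90% CI for β₁ is (1.9046, 2.3986)

Confidence interval for the slope:

The 90% CI for β₁ is: β̂₁ ± t*(α/2, n-2) × SE(β̂₁)

Step 1: Find critical t-value
- Confidence level = 0.9
- Degrees of freedom = n - 2 = 17 - 2 = 15
- t*(α/2, 15) = 1.7531

Step 2: Calculate margin of error
Margin = 1.7531 × 0.1409 = 0.2470

Step 3: Construct interval
CI = 2.1516 ± 0.2470
CI = (1.9046, 2.3986)

Interpretation: intervals built this way capture the true β₁ in 90% of repeated samples; here the plausible range for the per-unit effect of x on y is 1.9046 to 2.3986.
Both endpoints are positive, so the data support a genuinely positive slope at this confidence level.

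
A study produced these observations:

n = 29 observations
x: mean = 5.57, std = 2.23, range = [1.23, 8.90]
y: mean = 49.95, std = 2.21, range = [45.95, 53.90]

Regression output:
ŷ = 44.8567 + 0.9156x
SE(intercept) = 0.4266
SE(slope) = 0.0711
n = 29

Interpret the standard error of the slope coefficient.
SE(slope) = 0.0711 measures the uncertainty in the estimated slope. The coefficient is estimated precisely (SE/|β̂₁| = 7.8%).

What SE measures:
- The standard error quantifies the sampling variability of the coefficient estimate
- It is the estimated standard deviation of β̂₁ across hypothetical repeated samples of the same size
- Smaller SE → more precise estimate

Relative precision:
- SE / |β̂₁| = 0.0711 / 0.9156 = 7.8%
- Rule of thumb (under 20%: precise; 20% to under 50%: moderately precise; 50% or more: imprecise) → precise

Link to interval estimation: a confidence interval for β₁ is β̂₁ ± t* × 0.0711, so SE sets the half-width per unit of t*.

What drives SE(β̂₁): wider spread of x values → smaller SE; more residual scatter → larger SE.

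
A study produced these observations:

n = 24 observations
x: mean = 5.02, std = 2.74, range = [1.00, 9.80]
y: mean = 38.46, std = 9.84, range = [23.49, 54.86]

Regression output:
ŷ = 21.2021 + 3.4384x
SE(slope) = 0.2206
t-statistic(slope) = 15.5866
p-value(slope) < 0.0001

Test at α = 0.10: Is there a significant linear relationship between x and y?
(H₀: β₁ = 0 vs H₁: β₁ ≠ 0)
Since p-value < 0.0001 < α = 0.10, reject H₀ — the slope is significantly different from 0.

Hypothesis test for the slope coefficient:

H₀: β₁ = 0 (no linear relationship)
H₁: β₁ ≠ 0 (linear relationship exists)

Test statistic: t = β̂₁ / SE(β̂₁) = 3.4384 / 0.2206 = 15.5866

With df = 22, the two-sided p-value for |t| = 15.5866 is <0.0001.

Decision rule: reject H₀ if p-value < α.
p-value < 0.0001 < α = 0.10 → reject H₀.

At α = 0.10 the data do provide convincing evidence of a nonzero slope.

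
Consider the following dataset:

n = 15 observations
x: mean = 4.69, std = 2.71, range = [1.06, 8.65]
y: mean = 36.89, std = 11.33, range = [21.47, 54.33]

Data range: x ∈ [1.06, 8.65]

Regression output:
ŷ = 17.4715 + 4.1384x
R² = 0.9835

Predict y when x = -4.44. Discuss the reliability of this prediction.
ŷ = -0.9030 (extrapolation — x = -4.44 lies outside [1.06, 8.65], so reliability is low).

Prediction calculation:
ŷ = 17.4715 + 4.1384 × (-4.44)
ŷ = -0.9030

Reliability:
- Data range: x ∈ [1.06, 8.65]
- Prediction point: x = -4.44 is 5.50 units below the observed range → this is EXTRAPOLATION, not interpolation

Why that matters here:
- There are no observations near this x to validate the fitted line there
- R² describes fit only over the sampled x values; it says nothing about behaviour beyond them

The R² = 0.9835 only validates the fit within [1.06, 8.65]; treat ŷ = -0.9030 with caution.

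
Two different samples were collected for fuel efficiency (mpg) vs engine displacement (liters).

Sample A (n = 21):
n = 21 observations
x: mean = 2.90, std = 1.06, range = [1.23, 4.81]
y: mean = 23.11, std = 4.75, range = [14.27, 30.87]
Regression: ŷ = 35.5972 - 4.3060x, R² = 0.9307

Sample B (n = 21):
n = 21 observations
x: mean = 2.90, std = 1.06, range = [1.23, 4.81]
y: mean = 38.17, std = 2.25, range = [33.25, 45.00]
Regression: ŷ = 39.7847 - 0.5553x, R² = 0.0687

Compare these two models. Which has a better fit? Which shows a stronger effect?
Model A has the better fit (R² = 0.9307 vs 0.0687). Model A shows the stronger effect (|β₁| = 4.3060 vs 0.5553).

Model Comparison:

Fit — compare R²:
- Model A: R² = 0.9307 → 93.07% of variance in fuel efficiency explained
- Model B: R² = 0.0687 → 6.87% of variance in fuel efficiency explained
- 0.9307 > 0.0687 → Model A has the better fit

Strength of effect — compare |β₁|:
- Model A: β₁ = -4.3060 → predicted fuel efficiency falls 4.3060 mpg per additional liter of engine displacement
- Model B: β₁ = -0.5553 → predicted fuel efficiency falls 0.5553 mpg per additional liter of engine displacement
- |-4.3060| > |-0.5553| → Model A shows the stronger marginal effect

Notes:
- A better fit (higher R²) doesn't necessarily mean a more important relationship.
- The two samples could reflect different populations, time periods, or measurement quality.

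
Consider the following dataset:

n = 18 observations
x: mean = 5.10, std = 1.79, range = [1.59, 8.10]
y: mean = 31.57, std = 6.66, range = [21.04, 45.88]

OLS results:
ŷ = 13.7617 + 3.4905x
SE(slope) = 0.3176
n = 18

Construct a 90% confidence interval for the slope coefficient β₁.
The 90% CI for β₁ is (2.9360, 4.0450)

Confidence interval for the slope:

The 90% CI for β₁ is: β̂₁ ± t*(α/2, n-2) × SE(β̂₁)

Step 1: Find critical t-value
- Confidence level = 0.9
- Degrees of freedom = n - 2 = 18 - 2 = 16
- t*(α/2, 16) = 1.7459

Step 2: Calculate margin of error
Margin = 1.7459 × 0.3176 = 0.5545

Step 3: Construct interval
CI = 3.4905 ± 0.5545
CI = (2.9360, 4.0450)

Interpretation: each one-unit increase in x is associated with a change in mean y of between 2.9360 and 4.0450, with 90% confidence.
Both endpoints are positive, so the data support a genuinely positive slope at this confidence level.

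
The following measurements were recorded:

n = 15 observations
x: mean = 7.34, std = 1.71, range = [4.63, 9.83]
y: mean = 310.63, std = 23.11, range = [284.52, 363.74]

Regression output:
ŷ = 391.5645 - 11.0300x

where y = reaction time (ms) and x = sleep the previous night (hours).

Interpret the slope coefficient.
For each additional hour of sleep, predicted reaction time decreases by approximately 11.0300 ms.

β₁ = -11.0300 is the change in predicted reaction time (ms) per additional hour of sleep.

Interpretation:
- Sleep up by 1 hour → predicted reaction time decreases by 11.0300 ms
- This is a linear approximation: the same per-unit change is assumed across the whole observed x range

(β₀ = 391.5645 is the fitted value at x = 0 and is not part of the slope interpretation.)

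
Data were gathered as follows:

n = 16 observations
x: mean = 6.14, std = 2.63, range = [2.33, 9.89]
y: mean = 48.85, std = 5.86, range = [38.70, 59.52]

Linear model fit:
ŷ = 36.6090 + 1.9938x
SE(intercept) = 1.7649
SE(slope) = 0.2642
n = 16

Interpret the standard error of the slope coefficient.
SE(β̂₁) = 0.2642 is the estimated standard deviation of the slope estimate across repeated samples; relative to β̂₁ = 1.9938 that is 13.3%, a precise estimate.

What SE measures:
- The standard error quantifies the sampling variability of the coefficient estimate
- It is the estimated standard deviation of β̂₁ across hypothetical repeated samples of the same size
- Smaller SE → more precise estimate

Relative precision:
- SE / |β̂₁| = 0.2642 / 1.9938 = 13.3%
- Rule of thumb (under 20%: precise; 20% to under 50%: moderately precise; 50% or more: imprecise) → precise

Link to the t-test: t = β̂₁ / SE(β̂₁) = 1.9938 / 0.2642 = 7.5466, the statistic for H₀: β₁ = 0.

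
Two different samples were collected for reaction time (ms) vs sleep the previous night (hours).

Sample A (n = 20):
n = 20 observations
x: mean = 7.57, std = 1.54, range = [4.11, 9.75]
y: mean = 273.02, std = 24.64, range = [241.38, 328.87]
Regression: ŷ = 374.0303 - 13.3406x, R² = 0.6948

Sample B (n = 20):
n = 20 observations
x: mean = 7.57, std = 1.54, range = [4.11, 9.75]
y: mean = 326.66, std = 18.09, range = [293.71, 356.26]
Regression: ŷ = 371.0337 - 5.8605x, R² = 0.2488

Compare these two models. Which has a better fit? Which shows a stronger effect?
Model A has the better fit (R² = 0.6948 vs 0.2488). Model A shows the stronger effect (|β₁| = 13.3406 vs 5.8605).

Model Comparison:

Goodness of fit (R²):
- Model A: R² = 0.6948 → 69.48% of variance in reaction time explained
- Model B: R² = 0.2488 → 24.88% of variance in reaction time explained
- 0.6948 > 0.2488 → Model A has the better fit

Strength of effect — compare |β₁|:
- Model A: β₁ = -13.3406 → predicted reaction time falls 13.3406 ms per additional hour of sleep
- Model B: β₁ = -5.8605 → predicted reaction time falls 5.8605 ms per additional hour of sleep
- |-13.3406| > |-5.8605| → Model A shows the stronger marginal effect

Note: R² measures how tightly points cluster around the line; β₁ measures how steep the line is — they answer different questions.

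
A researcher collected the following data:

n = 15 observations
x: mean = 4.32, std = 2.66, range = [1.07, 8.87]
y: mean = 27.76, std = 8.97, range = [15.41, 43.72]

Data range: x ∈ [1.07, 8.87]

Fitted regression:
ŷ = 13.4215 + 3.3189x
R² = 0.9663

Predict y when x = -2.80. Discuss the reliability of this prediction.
ŷ = 4.1286 (extrapolation — x = -2.80 lies outside [1.07, 8.87], so reliability is low).

Prediction calculation:
ŷ = 13.4215 + 3.3189 × (-2.80)
ŷ = 4.1286

Reliability:
- Data range: x ∈ [1.07, 8.87]
- Prediction point: x = -2.80 is 3.87 units below the observed range → this is EXTRAPOLATION, not interpolation

Why that matters here:
- The linear relationship may not hold outside the observed range
- There are no observations near this x to validate the fitted line there
- Real relationships often flatten, saturate, or turn nonlinear at extremes

A defensible statement: 'if the linear trend continued to x = -2.80, y would be about 4.1286' — the premise is untested.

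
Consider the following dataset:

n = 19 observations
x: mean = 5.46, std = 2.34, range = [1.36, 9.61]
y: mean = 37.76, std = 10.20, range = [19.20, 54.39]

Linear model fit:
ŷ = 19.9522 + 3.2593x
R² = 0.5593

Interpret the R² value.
The model explains 55.93% of the variance in y (R² = 0.5593), leaving 44.07% unexplained; the fit is moderate.

The coefficient of determination R² is the fraction of the total variation in y that the fitted line accounts for.

Here R² = 0.5593:
- Explained: 55.93% of the variation in y
- Unexplained (residual): 100% − 55.93% = 44.07%
- Rule of thumb (below 0.3 weak; 0.3 to below 0.7 moderate; 0.7 and above strong) → moderate

Note: R² says nothing about causation, and a high R² does not by itself mean the linear form is appropriate — check the residuals.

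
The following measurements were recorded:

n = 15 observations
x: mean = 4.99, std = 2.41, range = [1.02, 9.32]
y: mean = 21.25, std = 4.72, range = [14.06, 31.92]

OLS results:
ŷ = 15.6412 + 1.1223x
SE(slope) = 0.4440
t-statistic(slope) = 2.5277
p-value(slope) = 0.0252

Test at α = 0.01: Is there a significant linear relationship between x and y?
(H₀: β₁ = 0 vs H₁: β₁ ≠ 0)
Since p-value = 0.0252 ≥ α = 0.01, fail to reject H₀ — the slope is not significantly different from 0.

Hypothesis test for the slope coefficient:

H₀: β₁ = 0 (no linear relationship)
H₁: β₁ ≠ 0 (linear relationship exists)

Test statistic: t = β̂₁ / SE(β̂₁) = 1.1223 / 0.4440 = 2.5277

p = 0.0252: how often a slope estimate this far from 0 (in SE units) would arise by chance if β₁ were truly 0.

Decision rule: reject H₀ if p-value < α.
p-value = 0.0252 ≥ α = 0.01 → fail to reject H₀.

Conclusion: the linear association between x and y is not significant at the 1% level.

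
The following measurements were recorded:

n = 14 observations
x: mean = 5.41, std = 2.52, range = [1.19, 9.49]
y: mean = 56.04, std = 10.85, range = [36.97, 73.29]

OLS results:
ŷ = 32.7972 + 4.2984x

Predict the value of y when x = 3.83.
ŷ = 49.2601

x = 3.83 lies inside the observed range [1.19, 9.49], so the fitted equation applies directly:

ŷ = 32.7972 + 4.2984 × 3.83
ŷ = 32.7972 + 16.4629
ŷ = 49.2601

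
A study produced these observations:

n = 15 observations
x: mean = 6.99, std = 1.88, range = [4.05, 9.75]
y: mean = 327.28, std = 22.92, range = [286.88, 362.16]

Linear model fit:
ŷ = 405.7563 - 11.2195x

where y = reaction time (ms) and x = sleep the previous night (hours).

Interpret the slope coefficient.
On average, reaction time is about 11.2195 ms lower for every extra hour of sleep.

The slope β₁ = -11.2195 gives the rate at which the fitted reaction time changes with sleep.

Interpretation:
- Sleep up by 1 hour → predicted reaction time decreases by 11.2195 ms
- The effect is assumed constant over the observed range of x (linearity)
- The sign (−) gives the direction; the magnitude 11.2195 gives the size of the effect per hour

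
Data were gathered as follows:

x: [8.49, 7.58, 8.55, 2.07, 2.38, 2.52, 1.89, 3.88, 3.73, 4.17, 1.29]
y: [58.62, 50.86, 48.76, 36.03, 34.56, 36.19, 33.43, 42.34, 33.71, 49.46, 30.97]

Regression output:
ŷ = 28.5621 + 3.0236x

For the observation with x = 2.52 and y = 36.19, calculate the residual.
Residual = 0.0084

The residual is the difference between the actual value and the predicted value:

Residual = y - ŷ

Step 1: Calculate predicted value
ŷ = 28.5621 + 3.0236 × 2.52
ŷ = 36.1816

Step 2: Calculate residual
Residual = 36.19 - 36.1816
Residual = 0.0084

Interpretation: the model underestimates the actual value by 0.0084 at this point (positive residual → observation lies above the fitted line).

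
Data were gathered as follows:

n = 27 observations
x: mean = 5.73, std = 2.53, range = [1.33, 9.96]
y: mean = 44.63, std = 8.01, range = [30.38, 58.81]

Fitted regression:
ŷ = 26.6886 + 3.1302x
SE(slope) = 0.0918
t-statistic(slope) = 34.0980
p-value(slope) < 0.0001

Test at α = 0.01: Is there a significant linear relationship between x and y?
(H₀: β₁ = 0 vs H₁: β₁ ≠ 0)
Reject H₀: p-value < 0.0001 < α = 0.01. The linear relationship is significant at the 1% level.

Hypothesis test for the slope coefficient:

H₀: β₁ = 0 (no linear relationship)
H₁: β₁ ≠ 0 (linear relationship exists)

Test statistic: t = β̂₁ / SE(β̂₁) = 3.1302 / 0.0918 = 34.0980

p < 0.0001: how often a slope estimate this far from 0 (in SE units) would arise by chance if β₁ were truly 0.

Decision rule: reject H₀ if p-value < α.
p-value < 0.0001 < α = 0.01 → reject H₀.

Conclusion: the linear association between x and y is significant at the 1% level.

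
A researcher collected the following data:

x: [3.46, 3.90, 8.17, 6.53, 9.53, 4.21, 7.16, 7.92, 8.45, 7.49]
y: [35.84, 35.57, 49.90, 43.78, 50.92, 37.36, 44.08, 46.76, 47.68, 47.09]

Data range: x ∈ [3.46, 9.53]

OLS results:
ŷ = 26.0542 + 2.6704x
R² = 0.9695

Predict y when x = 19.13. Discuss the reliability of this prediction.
ŷ = 77.1390 (extrapolation — x = 19.13 lies outside [3.46, 9.53], so reliability is low).

Prediction calculation:
ŷ = 26.0542 + 2.6704 × 19.13
ŷ = 77.1390

Reliability:
- Data range: x ∈ [3.46, 9.53]
- Prediction point: x = 19.13 is 9.60 units above the observed range → this is EXTRAPOLATION, not interpolation

Why that matters here:
- There are no observations near this x to validate the fitted line there
- R² describes fit only over the sampled x values; it says nothing about behaviour beyond them
- The linear relationship may not hold outside the observed range

Report the number if required, but flag clearly that it is an extrapolation.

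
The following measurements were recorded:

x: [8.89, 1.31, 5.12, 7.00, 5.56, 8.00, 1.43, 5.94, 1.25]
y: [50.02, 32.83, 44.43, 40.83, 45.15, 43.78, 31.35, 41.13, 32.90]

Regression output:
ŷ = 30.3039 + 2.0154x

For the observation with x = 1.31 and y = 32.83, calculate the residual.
Residual = -0.1141

The residual is the difference between the actual value and the predicted value:

Residual = y - ŷ

Step 1: Calculate predicted value
ŷ = 30.3039 + 2.0154 × 1.31
ŷ = 32.9441

Step 2: Calculate residual
Residual = 32.83 - 32.9441
Residual = -0.1141

Interpretation: the model overestimates the actual value by 0.1141 at this point (negative residual → observation lies below the fitted line).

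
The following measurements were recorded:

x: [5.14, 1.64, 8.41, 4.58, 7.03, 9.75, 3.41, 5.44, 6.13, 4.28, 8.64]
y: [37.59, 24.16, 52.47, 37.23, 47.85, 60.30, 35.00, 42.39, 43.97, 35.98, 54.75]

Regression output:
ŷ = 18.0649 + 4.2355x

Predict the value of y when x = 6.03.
ŷ = 43.6050

x = 6.03 lies inside the observed range [1.64, 9.75], so the fitted equation applies directly:

ŷ = 18.0649 + 4.2355 × 6.03
ŷ = 18.0649 + 25.5401
ŷ = 43.6050

This is a point prediction; actual observations scatter around it by roughly the residual standard deviation.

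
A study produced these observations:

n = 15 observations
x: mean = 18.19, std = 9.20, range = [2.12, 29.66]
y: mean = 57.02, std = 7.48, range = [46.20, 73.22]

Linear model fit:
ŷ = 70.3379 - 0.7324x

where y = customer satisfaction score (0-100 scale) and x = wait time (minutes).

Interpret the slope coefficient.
On average, satisfaction score is about 0.7324 points lower for every extra minute of wait time.

The slope coefficient β₁ = -0.7324 represents the marginal effect of wait time on satisfaction score.

Interpretation:
- Wait time up by 1 minute → predicted satisfaction score decreases by 0.7324 points
- This is a linear approximation: the same per-unit change is assumed across the whole observed x range

(β₀ = 70.3379 is the fitted value at x = 0 and is not part of the slope interpretation.)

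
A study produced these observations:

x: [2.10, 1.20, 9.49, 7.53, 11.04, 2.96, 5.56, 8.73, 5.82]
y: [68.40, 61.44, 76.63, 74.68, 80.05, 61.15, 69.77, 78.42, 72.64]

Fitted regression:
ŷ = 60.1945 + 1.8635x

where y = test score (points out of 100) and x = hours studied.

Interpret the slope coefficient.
On average, test score is about 1.8635 points higher for every extra hour of study time.

The slope coefficient β₁ = 1.8635 represents the marginal effect of study time on test score.

Interpretation:
- Study time up by 1 hour → predicted test score increases by 1.8635 points
- The effect is assumed constant over the observed range of x (linearity)

(β₀ = 60.1945 is the fitted value at x = 0 and is not part of the slope interpretation.)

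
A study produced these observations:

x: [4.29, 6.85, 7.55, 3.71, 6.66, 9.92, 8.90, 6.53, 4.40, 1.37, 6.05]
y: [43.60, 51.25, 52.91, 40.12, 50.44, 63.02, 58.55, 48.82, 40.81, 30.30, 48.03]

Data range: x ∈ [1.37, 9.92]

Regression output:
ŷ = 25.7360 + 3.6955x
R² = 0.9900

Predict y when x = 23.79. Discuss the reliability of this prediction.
ŷ = 113.6519, but this is extrapolation (above the data range [1.37, 9.92]) and may be unreliable.

Prediction calculation:
ŷ = 25.7360 + 3.6955 × 23.79
ŷ = 113.6519

Reliability:
- Data range: x ∈ [1.37, 9.92]
- Prediction point: x = 23.79 is 13.87 units above the observed range → this is EXTRAPOLATION, not interpolation

Why that matters here:
- The linear relationship may not hold outside the observed range
- Real relationships often flatten, saturate, or turn nonlinear at extremes
- The standard error of prediction grows with (x − x̄)², and x = 23.79 is far from x̄ = 6.02

The R² = 0.9900 only validates the fit within [1.37, 9.92]; treat ŷ = 113.6519 with caution.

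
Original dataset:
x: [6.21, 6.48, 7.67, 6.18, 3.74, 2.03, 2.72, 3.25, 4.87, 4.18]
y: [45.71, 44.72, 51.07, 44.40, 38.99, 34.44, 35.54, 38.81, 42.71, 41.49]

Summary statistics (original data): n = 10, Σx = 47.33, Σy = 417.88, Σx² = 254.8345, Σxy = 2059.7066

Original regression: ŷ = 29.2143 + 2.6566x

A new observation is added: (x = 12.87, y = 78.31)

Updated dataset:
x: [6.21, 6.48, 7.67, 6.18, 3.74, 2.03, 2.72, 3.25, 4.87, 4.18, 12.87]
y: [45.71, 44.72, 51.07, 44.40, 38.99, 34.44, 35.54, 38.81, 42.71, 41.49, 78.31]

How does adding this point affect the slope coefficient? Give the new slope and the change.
The slope changes from 2.6566 to 3.8681 (change of +1.2115, or +45.6%).

The new point has HIGH LEVERAGE: x = 12.87 is far from the original mean x̄ = 47.33/10 ≈ 4.73 (original range [2.03, 7.67]).

Step 1: Update the sums with the new point (n goes from 10 to 11)
Σx  = 47.33 + 12.87 = 60.20
Σy  = 417.88 + 78.31 = 496.19
Σx² = 254.8345 + 12.87² = 254.8345 + 165.6369 = 420.4714
Σxy = 2059.7066 + 12.87×78.31 = 2059.7066 + 1007.8497 = 3067.5563

Step 2: Recompute the slope with b₁ = (nΣxy − ΣxΣy) / (nΣx² − (Σx)²)
Numerator   = 11×3067.5563 − 60.20×496.19 = 33743.1193 − 29870.6380 = 3872.4813
Denominator = 11×420.4714 − 60.20² = 4625.1854 − 3624.0400 = 1001.1454
b₁(new) = 3872.4813 / 1001.1454 = 3.8681

(Same formula on the original sums: (10×2059.7066 − 47.33×417.88) / (10×254.8345 − 47.33²) = 818.8056 / 308.2161 = 2.6566, matching the given fit.)

Step 3: Change in slope
Δβ₁ = 3.8681 − 2.6566 = +1.2115
Relative change = +1.2115 / 2.6566 × 100% = +45.6%
→ the slope increases when the point is added.

A high-leverage point only changes the slope if it is off the original line; here y = 78.31 is above the original trend, so the slope increases.
In practice: investigate whether it comes from the same population as the rest of the sample; check such a point for data-entry or measurement error.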